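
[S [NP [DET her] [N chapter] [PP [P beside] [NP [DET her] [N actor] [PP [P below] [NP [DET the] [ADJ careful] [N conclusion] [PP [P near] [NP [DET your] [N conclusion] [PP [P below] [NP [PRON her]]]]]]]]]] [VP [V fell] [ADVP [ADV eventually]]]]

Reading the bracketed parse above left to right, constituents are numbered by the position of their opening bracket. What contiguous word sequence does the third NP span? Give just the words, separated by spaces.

the careful conclusion near your conclusion below her

Opening `[NP` markers occur at word positions 1, 4, 7, 11, 14; the third of these opens the constituent [NP the careful conclusion near your conclusion below her].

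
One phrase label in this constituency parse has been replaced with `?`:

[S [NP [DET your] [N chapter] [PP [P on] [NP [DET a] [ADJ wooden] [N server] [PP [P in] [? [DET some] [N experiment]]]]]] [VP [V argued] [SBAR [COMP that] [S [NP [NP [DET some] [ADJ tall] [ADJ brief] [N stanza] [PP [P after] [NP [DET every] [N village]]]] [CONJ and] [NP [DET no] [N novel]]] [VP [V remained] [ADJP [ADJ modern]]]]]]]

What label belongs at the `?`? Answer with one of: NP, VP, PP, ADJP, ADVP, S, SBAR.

Looking at what the `?` directly dominates — DET 'some', N 'experiment' — this is a noun phrase (NP).

NP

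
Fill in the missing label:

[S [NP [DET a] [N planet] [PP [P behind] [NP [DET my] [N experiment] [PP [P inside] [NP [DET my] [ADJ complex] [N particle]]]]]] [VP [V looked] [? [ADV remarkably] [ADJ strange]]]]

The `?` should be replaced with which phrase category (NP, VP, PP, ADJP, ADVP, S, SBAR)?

The `?` node immediately contains: ADV 'remarkably', ADJ 'strange'. That is the internal structure of an adjective phrase, so the label is ADJP.

ADJP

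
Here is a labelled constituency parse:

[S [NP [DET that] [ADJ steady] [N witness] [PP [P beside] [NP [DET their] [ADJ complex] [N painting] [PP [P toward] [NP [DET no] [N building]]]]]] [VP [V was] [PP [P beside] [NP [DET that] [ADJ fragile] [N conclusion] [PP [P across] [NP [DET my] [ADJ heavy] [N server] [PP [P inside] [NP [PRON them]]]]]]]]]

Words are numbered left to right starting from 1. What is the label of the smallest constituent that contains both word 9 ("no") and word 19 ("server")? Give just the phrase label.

S

Word 9 lies under S → NP → PP → NP → PP → NP → DET; word 19 lies under S → VP → PP → NP → PP → NP → N. The lowest shared node is the S.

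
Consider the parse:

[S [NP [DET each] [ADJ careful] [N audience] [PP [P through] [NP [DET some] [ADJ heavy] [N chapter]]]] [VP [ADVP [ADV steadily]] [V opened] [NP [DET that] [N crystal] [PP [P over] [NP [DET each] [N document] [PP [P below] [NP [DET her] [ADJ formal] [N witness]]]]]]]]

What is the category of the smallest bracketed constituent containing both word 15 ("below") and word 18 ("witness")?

Word 15 lies under S → VP → NP → PP → NP → PP → P; word 18 lies under S → VP → NP → PP → NP → PP → NP → N. The lowest shared node is the PP.

PP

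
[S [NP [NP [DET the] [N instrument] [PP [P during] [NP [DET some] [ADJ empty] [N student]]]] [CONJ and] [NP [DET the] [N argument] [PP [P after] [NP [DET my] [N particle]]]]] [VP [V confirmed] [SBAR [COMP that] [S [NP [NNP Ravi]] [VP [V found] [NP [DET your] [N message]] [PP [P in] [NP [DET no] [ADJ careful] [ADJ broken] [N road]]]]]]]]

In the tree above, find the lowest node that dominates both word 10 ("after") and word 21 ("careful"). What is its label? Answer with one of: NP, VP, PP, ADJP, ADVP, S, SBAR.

S

The smallest bracket enclosing both words is [S the instrument during some empty student and the argument after my particle confirmed that Ravi found your message in no careful broken road], so the label is S.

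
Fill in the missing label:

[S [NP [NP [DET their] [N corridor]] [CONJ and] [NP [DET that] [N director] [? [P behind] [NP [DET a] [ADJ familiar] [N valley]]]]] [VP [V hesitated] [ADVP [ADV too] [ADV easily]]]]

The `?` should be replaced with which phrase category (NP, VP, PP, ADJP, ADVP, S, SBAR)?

Looking at what the `?` directly dominates — P 'behind', NP — this is a prepositional phrase (PP).

PP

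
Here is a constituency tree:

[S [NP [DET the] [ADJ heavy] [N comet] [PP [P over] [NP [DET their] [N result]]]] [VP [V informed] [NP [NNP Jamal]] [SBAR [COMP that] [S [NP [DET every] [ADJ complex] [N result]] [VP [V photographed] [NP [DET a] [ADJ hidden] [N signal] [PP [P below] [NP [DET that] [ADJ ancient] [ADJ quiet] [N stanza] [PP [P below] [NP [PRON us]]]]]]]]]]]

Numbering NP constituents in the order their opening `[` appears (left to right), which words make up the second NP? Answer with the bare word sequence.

The NP opening brackets appear, in order, over: "the heavy comet over their result"; "their result"; "Jamal"; "every complex result"; "a hidden signal below that ancient quiet stanza below us"; "that ancient quiet stanza below us"; "us". The second one spans "their result".

their result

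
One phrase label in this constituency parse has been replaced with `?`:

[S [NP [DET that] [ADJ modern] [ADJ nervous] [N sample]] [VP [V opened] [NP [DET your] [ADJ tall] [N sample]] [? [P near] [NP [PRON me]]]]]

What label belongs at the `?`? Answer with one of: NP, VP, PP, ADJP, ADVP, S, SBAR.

PP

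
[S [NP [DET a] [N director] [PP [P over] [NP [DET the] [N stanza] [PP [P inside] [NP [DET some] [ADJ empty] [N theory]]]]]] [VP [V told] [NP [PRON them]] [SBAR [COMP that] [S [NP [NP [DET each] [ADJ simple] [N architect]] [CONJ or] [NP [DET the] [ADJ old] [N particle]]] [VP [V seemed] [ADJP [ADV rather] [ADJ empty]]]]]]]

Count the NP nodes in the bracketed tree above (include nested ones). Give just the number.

Scanning left to right, an opening `[NP` appears at word positions 1, 4, 7, 11, 13, 13, 17 — 7 in total.

7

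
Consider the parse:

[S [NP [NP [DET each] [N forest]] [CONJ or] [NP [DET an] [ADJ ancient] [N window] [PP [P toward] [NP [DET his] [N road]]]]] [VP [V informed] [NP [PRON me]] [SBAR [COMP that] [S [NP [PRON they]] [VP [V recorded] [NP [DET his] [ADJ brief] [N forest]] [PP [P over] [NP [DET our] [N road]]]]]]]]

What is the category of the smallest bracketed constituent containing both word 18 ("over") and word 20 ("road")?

PP

Word 18 lies under S → VP → SBAR → S → VP → PP → P; word 20 lies under S → VP → SBAR → S → VP → PP → NP → N. The lowest shared node is the PP.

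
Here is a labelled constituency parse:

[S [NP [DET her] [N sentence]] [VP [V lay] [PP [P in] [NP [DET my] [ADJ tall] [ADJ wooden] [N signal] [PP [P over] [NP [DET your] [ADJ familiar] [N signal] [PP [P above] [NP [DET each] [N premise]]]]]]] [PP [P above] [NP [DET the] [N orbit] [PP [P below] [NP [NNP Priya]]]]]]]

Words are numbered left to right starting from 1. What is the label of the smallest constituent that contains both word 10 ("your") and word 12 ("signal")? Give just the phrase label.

NP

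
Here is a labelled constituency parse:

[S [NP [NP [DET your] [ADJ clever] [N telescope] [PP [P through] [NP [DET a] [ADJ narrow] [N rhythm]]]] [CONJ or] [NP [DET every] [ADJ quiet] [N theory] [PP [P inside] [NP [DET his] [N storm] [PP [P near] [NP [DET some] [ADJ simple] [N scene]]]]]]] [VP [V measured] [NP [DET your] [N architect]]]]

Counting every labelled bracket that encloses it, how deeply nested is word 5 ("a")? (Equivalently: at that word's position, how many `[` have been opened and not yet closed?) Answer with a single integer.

6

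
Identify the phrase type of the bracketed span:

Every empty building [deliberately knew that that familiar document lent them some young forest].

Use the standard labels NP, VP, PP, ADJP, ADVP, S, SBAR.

VP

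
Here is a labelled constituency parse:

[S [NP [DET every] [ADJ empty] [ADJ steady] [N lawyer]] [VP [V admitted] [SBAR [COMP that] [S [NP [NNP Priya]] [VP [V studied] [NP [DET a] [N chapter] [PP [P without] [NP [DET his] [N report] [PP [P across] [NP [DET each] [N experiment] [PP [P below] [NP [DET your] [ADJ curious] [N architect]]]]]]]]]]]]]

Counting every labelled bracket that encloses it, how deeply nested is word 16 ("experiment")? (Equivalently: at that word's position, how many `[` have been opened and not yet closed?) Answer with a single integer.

Path from the root down to the word: S → VP → SBAR → S → VP → NP → PP → NP → PP → NP → N. That is 11 enclosing brackets.

11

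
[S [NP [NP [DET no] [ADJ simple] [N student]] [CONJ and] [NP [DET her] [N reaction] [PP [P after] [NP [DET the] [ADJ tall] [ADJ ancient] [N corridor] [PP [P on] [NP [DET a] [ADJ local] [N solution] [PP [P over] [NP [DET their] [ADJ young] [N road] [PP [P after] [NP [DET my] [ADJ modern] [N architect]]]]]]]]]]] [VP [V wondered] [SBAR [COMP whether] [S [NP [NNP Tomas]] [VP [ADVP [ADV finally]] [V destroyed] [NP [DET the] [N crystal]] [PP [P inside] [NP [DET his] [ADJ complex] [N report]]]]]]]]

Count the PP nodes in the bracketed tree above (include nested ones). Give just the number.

5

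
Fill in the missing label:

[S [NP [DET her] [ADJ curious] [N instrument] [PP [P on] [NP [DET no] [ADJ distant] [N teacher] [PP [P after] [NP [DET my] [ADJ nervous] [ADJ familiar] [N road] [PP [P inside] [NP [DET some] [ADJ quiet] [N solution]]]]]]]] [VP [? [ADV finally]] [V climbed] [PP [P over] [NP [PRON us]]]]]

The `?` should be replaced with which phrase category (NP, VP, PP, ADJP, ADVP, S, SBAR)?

ADVP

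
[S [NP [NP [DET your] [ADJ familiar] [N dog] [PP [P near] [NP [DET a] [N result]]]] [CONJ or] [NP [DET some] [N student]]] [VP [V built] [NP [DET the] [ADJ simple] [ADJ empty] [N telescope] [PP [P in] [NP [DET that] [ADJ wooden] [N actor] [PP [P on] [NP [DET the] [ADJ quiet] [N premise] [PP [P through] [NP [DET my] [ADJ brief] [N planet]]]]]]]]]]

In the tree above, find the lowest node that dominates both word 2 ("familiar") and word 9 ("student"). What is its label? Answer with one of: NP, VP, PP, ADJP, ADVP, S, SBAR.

NP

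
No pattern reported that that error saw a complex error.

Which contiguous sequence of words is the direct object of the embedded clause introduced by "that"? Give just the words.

a complex error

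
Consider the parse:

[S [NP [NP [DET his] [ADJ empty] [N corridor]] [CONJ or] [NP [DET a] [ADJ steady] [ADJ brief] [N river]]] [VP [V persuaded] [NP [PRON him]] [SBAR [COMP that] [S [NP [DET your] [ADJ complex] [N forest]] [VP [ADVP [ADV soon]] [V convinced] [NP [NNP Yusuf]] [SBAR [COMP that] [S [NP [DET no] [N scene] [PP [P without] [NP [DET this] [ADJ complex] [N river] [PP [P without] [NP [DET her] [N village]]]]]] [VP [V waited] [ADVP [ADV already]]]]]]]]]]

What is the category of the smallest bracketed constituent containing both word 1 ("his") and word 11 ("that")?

S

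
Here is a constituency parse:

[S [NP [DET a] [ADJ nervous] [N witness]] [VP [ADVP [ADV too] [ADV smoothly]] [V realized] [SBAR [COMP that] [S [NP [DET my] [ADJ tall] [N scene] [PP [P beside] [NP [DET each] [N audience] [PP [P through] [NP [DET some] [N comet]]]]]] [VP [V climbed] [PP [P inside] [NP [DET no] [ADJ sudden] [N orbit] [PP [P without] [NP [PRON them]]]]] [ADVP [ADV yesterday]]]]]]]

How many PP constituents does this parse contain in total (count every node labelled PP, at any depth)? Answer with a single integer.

Listing each PP by its span: [PP beside each audience through some comet]; [PP through some comet]; [PP inside no sudden orbit without them]; [PP without them] — that makes 4.

4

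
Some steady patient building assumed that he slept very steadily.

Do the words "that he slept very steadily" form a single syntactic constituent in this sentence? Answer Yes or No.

Yes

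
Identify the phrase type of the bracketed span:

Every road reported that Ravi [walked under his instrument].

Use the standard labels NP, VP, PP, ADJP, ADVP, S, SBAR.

VP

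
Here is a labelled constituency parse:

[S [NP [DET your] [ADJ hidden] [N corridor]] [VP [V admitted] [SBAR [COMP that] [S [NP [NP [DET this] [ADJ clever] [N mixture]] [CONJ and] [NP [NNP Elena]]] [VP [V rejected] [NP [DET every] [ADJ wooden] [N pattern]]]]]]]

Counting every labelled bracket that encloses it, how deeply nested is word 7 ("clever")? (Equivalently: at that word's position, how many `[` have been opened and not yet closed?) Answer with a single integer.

7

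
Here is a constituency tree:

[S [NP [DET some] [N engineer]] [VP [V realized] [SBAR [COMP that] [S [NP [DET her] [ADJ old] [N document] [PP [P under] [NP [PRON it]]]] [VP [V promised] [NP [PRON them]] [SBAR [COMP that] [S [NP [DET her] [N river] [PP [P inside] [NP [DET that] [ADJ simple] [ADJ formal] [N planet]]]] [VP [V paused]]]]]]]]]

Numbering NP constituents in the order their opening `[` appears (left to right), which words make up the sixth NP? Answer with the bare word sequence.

that simple formal planet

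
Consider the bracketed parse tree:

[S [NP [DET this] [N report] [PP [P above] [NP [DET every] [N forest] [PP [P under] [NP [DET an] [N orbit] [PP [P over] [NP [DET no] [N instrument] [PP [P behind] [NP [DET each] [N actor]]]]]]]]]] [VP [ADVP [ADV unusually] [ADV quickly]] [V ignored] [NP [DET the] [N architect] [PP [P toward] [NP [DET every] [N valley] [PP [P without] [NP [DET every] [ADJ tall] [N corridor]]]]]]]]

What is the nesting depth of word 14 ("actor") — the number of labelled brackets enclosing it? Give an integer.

Path from the root down to the word: S → NP → PP → NP → PP → NP → PP → NP → PP → NP → N. That is 11 enclosing brackets.

11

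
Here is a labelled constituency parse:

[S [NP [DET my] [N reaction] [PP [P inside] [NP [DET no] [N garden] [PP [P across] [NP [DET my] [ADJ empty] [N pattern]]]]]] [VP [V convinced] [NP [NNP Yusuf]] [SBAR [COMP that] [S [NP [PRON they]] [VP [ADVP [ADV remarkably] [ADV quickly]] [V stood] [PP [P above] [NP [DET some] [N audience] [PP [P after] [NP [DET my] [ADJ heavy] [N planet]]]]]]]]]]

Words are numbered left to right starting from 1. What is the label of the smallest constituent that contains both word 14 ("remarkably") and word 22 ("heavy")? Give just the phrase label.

Word 14 lies under S → VP → SBAR → S → VP → ADVP → ADV; word 22 lies under S → VP → SBAR → S → VP → PP → NP → PP → NP → ADJ. The lowest shared node is the VP.

VP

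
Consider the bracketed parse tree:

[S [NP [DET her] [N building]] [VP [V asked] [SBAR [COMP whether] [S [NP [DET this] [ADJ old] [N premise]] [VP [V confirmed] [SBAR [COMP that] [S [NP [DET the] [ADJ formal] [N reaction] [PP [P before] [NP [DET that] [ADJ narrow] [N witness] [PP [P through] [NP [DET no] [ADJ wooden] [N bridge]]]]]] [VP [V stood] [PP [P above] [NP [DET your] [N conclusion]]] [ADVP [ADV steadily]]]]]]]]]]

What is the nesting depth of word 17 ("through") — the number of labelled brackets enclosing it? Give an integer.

The word sits inside P, which is inside PP, inside NP, inside PP, inside NP, inside S, inside SBAR, inside VP, inside S, inside SBAR, inside VP, inside S — 12 brackets in all.

12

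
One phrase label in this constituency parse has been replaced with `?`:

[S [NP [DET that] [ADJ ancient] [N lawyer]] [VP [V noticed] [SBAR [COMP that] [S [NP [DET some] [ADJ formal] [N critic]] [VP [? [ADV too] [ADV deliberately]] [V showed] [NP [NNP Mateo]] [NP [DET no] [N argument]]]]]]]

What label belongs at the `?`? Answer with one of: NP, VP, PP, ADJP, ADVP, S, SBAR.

ADVP

A constituent whose immediate children are ADV 'too', ADV 'deliberately' is an adverb phrase: ADVP.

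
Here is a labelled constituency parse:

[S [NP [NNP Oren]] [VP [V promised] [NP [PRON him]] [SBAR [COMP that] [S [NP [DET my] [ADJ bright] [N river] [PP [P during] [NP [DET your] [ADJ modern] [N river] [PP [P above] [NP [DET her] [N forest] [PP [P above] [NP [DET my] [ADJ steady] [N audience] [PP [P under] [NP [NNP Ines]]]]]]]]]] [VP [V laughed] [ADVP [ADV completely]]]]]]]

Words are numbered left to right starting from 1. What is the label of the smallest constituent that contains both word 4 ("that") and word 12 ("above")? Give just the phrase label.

SBAR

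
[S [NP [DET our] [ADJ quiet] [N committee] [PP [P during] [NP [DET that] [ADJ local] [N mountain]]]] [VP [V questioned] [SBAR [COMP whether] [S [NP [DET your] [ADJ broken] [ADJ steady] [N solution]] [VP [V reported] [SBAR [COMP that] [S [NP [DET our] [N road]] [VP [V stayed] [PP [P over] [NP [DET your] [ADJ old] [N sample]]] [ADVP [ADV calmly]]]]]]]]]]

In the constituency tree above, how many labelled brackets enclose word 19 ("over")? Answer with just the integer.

Counting open brackets not yet closed at "over": [S [VP [SBAR [S [VP [SBAR [S [VP [PP [P = 10.

10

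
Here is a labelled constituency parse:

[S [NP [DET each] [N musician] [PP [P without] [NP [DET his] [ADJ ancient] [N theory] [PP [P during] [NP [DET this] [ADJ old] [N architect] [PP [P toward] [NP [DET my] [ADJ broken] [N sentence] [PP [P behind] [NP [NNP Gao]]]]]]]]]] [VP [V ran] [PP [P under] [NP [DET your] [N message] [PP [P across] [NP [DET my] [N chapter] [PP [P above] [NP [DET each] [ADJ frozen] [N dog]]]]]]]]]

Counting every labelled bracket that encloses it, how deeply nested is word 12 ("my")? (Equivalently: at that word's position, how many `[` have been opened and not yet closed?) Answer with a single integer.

Counting open brackets not yet closed at "my": [S [NP [PP [NP [PP [NP [PP [NP [DET = 9.

9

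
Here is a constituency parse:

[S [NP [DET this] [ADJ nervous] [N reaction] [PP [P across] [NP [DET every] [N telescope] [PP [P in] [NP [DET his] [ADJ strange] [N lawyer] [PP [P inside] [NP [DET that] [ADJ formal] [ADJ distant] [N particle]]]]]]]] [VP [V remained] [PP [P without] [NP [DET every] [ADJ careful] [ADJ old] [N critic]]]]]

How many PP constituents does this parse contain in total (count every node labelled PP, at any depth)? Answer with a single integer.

4

Scanning left to right, an opening `[PP` appears at word positions 4, 7, 11, 17 — 4 in total.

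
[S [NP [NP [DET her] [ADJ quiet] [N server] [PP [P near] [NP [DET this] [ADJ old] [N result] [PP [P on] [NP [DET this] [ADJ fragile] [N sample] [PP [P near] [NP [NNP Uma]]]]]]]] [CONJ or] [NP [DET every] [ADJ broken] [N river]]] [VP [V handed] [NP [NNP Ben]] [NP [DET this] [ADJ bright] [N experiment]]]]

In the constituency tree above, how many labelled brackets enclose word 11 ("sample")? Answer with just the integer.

8

Counting open brackets not yet closed at "sample": [S [NP [NP [PP [NP [PP [NP [N = 8.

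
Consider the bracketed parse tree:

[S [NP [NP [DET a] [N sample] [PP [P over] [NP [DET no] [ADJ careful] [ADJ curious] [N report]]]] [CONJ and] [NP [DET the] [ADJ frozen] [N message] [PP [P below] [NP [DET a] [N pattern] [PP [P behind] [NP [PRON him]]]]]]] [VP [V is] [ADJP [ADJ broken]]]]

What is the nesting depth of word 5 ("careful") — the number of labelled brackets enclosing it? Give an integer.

6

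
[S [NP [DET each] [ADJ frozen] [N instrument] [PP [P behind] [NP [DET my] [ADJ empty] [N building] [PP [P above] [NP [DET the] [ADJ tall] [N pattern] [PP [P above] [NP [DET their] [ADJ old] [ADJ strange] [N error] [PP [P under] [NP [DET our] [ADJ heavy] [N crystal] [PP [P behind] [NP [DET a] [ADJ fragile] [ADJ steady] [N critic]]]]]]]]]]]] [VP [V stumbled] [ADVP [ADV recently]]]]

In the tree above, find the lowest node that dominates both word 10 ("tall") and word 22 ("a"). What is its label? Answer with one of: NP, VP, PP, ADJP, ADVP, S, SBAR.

Word 10 lies under S → NP → PP → NP → PP → NP → ADJ; word 22 lies under S → NP → PP → NP → PP → NP → PP → NP → PP → NP → PP → NP → DET. The lowest shared node is the NP.

NP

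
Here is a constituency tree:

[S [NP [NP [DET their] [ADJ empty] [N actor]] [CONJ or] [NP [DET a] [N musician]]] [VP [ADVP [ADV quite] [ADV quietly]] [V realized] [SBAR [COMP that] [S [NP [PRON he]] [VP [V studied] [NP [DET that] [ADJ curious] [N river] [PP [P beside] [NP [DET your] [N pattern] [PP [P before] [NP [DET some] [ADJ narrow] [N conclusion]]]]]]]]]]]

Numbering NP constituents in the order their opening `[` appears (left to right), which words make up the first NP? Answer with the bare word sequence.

their empty actor or a musician

Opening `[NP` markers occur at word positions 1, 1, 5, 11, 13, 17, 20; the first of these opens the constituent [NP their empty actor or a musician].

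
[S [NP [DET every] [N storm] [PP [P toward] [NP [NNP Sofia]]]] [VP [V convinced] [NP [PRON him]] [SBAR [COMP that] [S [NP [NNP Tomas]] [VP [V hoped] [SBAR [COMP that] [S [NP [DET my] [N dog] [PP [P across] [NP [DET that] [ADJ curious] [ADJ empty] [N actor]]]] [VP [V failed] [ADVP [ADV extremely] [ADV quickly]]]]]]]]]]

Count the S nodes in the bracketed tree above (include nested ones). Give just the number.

3

The S constituents are: [S every storm toward Sofia convinced him that Tomas hoped that my dog across that curious empty actor failed extremely quickly]; [S Tomas hoped that my dog across that curious empty actor failed extremely quickly]; [S my dog across that curious empty actor failed extremely quickly]. Total: 3.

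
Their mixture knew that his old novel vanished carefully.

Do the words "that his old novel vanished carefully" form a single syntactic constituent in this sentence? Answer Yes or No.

"that his old novel vanished carefully" is exactly the subordinate clause [SBAR that his old novel vanished carefully], a complete constituent.

Yes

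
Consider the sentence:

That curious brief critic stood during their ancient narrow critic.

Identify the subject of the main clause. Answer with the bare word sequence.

The subject of the main clause is the NP immediately before the verb "stood": "that curious brief critic".

that curious brief critic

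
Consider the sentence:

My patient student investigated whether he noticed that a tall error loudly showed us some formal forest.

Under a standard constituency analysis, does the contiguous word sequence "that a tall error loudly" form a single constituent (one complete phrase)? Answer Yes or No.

No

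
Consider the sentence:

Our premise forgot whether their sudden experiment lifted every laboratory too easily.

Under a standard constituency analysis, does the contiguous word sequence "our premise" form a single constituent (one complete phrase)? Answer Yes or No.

The sequence corresponds to a single NP node — the noun phrase "our premise".

Yes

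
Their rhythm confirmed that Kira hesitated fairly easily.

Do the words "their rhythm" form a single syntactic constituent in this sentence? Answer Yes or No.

Yes

"their rhythm" is exactly the noun phrase [NP their rhythm], a complete constituent.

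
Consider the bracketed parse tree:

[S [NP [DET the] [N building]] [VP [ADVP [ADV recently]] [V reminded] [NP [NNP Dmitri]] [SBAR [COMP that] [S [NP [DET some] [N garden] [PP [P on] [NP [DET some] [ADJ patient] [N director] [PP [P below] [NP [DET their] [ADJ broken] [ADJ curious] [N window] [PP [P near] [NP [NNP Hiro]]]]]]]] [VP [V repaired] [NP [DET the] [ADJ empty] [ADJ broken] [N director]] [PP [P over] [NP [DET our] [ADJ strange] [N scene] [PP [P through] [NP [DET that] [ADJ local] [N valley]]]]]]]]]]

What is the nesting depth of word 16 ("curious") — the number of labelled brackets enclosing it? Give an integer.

Counting open brackets not yet closed at "curious": [S [VP [SBAR [S [NP [PP [NP [PP [NP [ADJ = 10.

10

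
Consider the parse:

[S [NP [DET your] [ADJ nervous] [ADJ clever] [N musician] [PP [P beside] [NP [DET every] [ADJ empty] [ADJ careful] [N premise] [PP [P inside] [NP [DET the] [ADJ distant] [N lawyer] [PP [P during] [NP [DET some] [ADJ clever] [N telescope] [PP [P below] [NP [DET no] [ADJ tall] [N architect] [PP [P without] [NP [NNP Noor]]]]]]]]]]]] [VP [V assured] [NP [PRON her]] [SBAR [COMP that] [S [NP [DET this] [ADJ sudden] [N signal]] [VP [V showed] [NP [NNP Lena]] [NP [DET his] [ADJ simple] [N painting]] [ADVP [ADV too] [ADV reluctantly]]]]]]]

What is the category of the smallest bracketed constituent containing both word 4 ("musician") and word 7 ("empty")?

NP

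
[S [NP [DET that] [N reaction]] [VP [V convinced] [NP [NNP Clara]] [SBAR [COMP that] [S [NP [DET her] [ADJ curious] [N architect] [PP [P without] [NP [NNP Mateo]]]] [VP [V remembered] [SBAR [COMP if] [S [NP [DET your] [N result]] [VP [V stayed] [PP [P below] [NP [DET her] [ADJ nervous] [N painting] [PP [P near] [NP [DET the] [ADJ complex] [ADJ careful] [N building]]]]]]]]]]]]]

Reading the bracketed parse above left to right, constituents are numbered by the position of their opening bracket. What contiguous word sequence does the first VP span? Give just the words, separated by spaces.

The VP opening brackets appear, in order, over: "convinced Clara that her curious architect without Mateo remembered if your result stayed below her nervous painting near the complex careful building"; "remembered if your result stayed below her nervous painting near the complex careful building"; "stayed below her nervous painting near the complex careful building". The first one spans "convinced Clara that her curious architect without Mateo remembered if your result stayed below her nervous painting near the complex careful building".

convinced Clara that her curious architect without Mateo remembered if your result stayed below her nervous painting near the complex careful building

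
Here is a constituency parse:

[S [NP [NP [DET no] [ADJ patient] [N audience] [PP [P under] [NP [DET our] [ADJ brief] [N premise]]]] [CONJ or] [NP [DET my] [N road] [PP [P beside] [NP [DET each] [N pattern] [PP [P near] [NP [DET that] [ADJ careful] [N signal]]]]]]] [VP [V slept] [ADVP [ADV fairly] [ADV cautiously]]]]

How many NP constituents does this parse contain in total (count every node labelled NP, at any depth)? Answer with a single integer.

Scanning left to right, an opening `[NP` appears at word positions 1, 1, 5, 9, 12, 15 — 6 in total.

6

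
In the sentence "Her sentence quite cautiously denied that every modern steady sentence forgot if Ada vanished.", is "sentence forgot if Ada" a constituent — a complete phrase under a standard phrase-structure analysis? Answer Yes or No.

The sequence begins inside the noun phrase "every modern steady sentence" and ends inside the verb phrase "forgot if Ada vanished"; it crosses a phrase boundary, so no single node in the tree spans exactly those words.

No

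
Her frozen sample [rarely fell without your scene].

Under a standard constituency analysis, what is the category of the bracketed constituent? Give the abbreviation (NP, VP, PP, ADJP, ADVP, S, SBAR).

The bracketed span "rarely fell without your scene" is headed by "fell", making it a verb phrase (VP).

VP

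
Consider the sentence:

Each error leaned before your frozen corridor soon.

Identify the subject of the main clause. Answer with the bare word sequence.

each error

"each error" is the NP that combines with the VP headed by "leaned" to form the main clause — the subject.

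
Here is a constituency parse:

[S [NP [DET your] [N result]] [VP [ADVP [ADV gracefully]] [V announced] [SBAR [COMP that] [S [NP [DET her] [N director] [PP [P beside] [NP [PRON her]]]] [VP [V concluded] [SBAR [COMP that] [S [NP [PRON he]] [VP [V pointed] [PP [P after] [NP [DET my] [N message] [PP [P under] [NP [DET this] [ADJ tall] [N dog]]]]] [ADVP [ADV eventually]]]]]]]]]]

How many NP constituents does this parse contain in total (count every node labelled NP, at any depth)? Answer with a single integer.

6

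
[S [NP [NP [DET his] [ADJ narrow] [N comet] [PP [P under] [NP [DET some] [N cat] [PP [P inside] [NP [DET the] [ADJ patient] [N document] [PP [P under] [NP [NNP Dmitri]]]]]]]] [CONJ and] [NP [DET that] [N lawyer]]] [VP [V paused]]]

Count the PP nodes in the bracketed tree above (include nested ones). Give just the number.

3

Listing each PP by its span: [PP under some cat inside the patient document under Dmitri]; [PP inside the patient document under Dmitri]; [PP under Dmitri] — that makes 3.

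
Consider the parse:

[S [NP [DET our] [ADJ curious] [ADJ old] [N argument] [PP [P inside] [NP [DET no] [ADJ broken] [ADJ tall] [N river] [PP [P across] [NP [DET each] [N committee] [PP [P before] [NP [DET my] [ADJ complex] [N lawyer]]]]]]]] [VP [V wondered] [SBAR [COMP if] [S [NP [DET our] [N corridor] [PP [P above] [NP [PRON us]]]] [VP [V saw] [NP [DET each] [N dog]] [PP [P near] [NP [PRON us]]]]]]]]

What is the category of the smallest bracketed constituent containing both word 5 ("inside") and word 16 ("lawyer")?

Word 5 lies under S → NP → PP → P; word 16 lies under S → NP → PP → NP → PP → NP → PP → NP → N. The lowest shared node is the PP.

PP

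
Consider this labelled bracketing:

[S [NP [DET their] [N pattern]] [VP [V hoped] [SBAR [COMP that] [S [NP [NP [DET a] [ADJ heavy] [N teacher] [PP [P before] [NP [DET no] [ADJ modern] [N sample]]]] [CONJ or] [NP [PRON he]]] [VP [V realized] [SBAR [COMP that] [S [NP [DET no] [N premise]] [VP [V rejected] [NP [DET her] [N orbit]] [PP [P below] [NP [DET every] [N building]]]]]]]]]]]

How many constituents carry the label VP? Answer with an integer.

3

Scanning left to right, an opening `[VP` appears at word positions 3, 14, 18 — 3 in total.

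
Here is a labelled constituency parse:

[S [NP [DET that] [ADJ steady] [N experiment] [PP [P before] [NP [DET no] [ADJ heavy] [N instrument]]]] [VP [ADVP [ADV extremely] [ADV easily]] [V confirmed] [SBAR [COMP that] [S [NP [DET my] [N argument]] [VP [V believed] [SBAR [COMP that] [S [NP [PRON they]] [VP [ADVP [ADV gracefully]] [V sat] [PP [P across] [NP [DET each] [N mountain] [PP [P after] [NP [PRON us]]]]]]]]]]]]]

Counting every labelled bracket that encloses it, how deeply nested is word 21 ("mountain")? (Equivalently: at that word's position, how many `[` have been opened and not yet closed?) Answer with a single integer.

11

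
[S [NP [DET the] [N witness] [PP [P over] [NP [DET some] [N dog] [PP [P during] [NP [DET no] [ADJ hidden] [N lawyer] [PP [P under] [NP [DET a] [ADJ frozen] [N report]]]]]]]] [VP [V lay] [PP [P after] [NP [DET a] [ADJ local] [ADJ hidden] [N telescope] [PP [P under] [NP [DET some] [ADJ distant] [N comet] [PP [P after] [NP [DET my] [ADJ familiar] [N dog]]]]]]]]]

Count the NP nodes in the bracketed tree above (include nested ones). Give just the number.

7

Listing each NP by its span: [NP the witness over some dog during no hidden lawyer under a frozen report]; [NP some dog during no hidden lawyer under a frozen report]; [NP no hidden lawyer under a frozen report]; [NP a frozen report]; [NP a local hidden telescope under some distant comet after my familiar dog]; [NP some distant comet after my familiar dog] … — that makes 7.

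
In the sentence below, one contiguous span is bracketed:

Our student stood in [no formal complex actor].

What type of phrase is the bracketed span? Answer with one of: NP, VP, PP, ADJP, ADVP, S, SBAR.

NP

The span is built around the noun "actor" — a noun phrase (NP).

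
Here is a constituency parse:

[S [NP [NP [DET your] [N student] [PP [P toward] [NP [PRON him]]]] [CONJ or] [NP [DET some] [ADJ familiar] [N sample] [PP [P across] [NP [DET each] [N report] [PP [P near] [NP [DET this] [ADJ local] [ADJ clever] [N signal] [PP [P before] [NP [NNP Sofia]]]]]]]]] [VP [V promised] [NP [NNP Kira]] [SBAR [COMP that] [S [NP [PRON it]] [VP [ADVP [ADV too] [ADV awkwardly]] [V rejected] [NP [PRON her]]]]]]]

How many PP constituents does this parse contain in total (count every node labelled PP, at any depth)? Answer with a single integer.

The PP constituents are: [PP toward him]; [PP across each report near this local clever signal before Sofia]; [PP near this local clever signal before Sofia]; [PP before Sofia]. Total: 4.

4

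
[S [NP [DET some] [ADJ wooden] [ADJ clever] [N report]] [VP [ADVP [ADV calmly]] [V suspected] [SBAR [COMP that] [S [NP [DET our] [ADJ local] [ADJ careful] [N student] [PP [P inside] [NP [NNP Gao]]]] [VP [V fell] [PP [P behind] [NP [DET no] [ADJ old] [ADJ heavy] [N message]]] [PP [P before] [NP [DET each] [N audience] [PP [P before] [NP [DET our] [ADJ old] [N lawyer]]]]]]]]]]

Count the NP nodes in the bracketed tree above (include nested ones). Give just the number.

6

The NP constituents are: [NP some wooden clever report]; [NP our local careful student inside Gao]; [NP Gao]; [NP no old heavy message]; [NP each audience before our old lawyer]; [NP our old lawyer]. Total: 6.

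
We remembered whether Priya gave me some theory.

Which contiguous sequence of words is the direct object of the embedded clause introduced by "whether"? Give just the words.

Within the embedded clause introduced by "whether", the direct object of "gave" is "some theory".

some theory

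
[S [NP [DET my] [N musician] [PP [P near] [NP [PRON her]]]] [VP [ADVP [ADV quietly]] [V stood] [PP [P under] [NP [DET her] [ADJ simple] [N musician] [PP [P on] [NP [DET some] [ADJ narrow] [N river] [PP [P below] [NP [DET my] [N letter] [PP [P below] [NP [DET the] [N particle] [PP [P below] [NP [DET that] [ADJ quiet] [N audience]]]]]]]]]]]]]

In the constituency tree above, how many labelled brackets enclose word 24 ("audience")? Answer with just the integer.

13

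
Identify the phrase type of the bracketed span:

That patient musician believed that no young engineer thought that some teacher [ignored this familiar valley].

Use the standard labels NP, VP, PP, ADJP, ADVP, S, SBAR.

VP

The bracketed span "ignored this familiar valley" is headed by "ignored", making it a verb phrase (VP).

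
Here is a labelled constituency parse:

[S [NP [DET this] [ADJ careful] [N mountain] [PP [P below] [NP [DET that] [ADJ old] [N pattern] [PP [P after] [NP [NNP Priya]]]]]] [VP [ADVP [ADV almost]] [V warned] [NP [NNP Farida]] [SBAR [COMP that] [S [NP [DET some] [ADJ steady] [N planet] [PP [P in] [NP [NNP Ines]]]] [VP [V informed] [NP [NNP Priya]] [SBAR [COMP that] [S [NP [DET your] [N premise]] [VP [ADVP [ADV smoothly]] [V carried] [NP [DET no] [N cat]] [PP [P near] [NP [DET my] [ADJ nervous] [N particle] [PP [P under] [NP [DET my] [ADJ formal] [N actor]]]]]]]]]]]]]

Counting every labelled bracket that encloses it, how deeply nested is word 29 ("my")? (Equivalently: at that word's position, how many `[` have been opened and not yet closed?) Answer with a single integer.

Counting open brackets not yet closed at "my": [S [VP [SBAR [S [VP [SBAR [S [VP [PP [NP [DET = 11.

11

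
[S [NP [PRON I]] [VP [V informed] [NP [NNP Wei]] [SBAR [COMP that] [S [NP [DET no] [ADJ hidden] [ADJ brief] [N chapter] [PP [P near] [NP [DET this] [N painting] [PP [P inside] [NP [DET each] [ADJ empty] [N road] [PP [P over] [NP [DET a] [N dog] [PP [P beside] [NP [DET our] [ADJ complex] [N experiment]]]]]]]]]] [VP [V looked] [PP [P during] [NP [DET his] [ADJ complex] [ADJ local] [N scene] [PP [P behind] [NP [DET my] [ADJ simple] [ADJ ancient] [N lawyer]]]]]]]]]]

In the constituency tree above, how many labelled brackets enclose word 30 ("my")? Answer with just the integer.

10

The word sits inside DET, which is inside NP, inside PP, inside NP, inside PP, inside VP, inside S, inside SBAR, inside VP, inside S — 10 brackets in all.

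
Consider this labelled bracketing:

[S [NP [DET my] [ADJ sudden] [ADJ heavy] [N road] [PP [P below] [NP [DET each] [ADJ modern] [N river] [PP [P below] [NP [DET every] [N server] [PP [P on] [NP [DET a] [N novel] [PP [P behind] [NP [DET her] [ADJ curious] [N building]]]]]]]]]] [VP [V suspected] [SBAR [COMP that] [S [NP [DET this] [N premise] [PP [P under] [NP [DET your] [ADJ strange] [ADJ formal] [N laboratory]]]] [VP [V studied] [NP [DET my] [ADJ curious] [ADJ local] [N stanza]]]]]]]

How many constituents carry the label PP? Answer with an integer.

5

Scanning left to right, an opening `[PP` appears at word positions 5, 9, 12, 15, 23 — 5 in total.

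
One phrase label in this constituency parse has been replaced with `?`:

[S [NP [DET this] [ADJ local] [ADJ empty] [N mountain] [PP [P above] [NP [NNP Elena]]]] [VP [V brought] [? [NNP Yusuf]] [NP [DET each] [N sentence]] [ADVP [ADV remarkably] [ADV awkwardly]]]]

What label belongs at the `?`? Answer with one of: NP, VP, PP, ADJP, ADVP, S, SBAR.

NP

A constituent whose immediate children are NNP 'Yusuf' is a noun phrase: NP.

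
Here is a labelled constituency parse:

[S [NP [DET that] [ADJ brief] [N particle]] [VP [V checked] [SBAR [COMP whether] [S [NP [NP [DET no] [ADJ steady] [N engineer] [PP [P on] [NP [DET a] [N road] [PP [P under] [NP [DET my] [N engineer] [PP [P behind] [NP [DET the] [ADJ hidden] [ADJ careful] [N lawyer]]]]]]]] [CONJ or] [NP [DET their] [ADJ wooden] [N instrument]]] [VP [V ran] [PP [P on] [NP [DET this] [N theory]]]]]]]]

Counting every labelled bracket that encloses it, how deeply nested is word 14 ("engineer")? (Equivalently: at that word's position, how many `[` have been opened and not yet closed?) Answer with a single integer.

11

Counting open brackets not yet closed at "engineer": [S [VP [SBAR [S [NP [NP [PP [NP [PP [NP [N = 11.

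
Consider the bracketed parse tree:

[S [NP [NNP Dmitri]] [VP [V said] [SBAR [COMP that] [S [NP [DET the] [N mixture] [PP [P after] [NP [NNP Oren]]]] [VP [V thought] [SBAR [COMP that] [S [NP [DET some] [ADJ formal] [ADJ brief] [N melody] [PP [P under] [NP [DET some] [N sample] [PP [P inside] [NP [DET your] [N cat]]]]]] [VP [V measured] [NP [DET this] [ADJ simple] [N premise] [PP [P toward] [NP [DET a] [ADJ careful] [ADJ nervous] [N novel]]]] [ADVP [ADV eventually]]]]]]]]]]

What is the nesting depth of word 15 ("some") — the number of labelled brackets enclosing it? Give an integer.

11

Path from the root down to the word: S → VP → SBAR → S → VP → SBAR → S → NP → PP → NP → DET. That is 11 enclosing brackets.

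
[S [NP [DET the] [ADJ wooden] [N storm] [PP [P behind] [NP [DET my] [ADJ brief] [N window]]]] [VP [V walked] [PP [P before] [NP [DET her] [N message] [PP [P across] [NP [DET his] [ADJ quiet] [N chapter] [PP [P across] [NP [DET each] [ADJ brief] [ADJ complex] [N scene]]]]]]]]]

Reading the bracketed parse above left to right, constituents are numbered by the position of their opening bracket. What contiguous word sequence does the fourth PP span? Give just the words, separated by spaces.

across each brief complex scene

The PP opening brackets appear, in order, over: "behind my brief window"; "before her message across his quiet chapter across each brief complex scene"; "across his quiet chapter across each brief complex scene"; "across each brief complex scene". The fourth one spans "across each brief complex scene".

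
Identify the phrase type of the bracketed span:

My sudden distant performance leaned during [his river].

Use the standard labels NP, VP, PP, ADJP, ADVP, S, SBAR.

NP

The span is built around the noun "river" — a noun phrase (NP).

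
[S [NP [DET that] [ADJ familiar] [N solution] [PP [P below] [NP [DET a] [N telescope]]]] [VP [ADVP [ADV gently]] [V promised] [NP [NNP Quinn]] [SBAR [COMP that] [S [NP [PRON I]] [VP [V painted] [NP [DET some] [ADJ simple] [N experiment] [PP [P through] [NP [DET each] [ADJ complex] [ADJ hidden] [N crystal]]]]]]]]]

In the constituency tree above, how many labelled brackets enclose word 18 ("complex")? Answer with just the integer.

9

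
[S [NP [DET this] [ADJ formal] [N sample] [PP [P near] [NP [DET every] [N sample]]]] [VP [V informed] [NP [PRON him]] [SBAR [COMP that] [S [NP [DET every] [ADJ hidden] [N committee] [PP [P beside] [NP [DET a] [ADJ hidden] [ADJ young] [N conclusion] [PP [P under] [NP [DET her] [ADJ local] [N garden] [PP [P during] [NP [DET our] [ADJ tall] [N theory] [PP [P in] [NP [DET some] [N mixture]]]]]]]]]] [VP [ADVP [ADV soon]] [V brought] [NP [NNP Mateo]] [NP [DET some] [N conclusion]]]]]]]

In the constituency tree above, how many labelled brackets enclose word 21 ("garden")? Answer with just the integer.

10

Counting open brackets not yet closed at "garden": [S [VP [SBAR [S [NP [PP [NP [PP [NP [N = 10.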